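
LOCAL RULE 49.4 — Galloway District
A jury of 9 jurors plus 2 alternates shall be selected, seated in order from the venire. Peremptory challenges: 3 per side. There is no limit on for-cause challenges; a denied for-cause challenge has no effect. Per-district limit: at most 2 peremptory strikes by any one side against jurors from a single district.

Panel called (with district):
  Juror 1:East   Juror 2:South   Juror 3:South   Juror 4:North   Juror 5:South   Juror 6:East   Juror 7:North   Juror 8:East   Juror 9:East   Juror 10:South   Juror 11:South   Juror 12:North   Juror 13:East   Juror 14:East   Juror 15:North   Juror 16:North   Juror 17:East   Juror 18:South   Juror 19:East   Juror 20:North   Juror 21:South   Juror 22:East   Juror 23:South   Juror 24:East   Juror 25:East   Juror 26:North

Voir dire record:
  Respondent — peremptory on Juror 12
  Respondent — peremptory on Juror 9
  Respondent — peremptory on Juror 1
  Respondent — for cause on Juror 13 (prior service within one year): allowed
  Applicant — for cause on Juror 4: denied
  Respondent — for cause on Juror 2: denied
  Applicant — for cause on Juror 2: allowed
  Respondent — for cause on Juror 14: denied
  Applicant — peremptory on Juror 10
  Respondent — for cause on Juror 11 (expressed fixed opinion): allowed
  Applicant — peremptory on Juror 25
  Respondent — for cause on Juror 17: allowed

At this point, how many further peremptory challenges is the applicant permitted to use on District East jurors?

Applicant peremptories so far: #10, #25 — 2 of 3 used, 1 left overall.
Against District East: #25 — 1 used; per-district cap 2 leaves 1.
Binding limit: min(1, 1) = 1.

1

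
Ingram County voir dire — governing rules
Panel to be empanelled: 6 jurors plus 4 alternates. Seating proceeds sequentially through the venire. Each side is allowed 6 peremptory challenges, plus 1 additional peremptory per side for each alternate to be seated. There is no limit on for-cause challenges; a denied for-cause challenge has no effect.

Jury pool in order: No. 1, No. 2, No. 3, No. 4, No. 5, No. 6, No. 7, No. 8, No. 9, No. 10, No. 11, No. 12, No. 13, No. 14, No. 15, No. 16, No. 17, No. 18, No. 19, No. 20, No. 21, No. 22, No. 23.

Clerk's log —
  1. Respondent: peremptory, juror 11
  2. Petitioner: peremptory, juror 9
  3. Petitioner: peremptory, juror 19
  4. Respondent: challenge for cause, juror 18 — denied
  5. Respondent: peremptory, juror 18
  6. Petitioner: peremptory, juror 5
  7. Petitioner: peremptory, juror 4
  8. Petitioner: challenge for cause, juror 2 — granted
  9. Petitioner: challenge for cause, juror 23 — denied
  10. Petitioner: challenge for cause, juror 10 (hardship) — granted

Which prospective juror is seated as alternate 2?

14

Removed: #2, #4, #5, #9, #10, #11, #18, #19. (#23 stays — for-cause denied.)
Filling seats in venire order through position 8: #1, #3, #6, #7, #8, #12, #13, #14.
So alternate 2 is #14.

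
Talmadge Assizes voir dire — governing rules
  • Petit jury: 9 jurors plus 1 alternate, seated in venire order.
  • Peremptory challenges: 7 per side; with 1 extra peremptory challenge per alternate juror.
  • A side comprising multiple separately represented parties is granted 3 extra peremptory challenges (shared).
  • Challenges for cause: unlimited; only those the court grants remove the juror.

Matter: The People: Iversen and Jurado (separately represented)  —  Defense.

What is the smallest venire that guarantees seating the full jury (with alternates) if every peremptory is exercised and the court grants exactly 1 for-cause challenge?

Seats to fill: 9 + 1 alternates = 10.
Peremptories — The People: 7 + 1×1 + 3 = 11; Defense: 7 + 1×1 = 8; total 19.
For-cause removals: 1.
Minimum venire: 10 + 19 + 1 = 30.

30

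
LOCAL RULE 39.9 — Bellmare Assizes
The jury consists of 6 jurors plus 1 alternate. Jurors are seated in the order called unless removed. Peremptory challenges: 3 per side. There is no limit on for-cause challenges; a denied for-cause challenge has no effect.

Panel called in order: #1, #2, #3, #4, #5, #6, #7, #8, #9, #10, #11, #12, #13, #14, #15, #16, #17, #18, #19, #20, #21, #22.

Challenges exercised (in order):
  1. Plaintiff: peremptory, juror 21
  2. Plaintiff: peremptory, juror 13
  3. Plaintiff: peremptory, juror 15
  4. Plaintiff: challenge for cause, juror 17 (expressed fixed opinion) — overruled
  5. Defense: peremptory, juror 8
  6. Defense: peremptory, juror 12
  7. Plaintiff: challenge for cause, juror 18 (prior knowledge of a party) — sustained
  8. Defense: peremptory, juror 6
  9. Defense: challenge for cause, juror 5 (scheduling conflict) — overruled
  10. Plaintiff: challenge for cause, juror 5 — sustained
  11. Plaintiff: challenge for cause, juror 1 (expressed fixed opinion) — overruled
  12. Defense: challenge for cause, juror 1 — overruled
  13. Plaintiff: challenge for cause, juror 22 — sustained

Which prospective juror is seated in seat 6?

Removed: #5, #6, #8, #12, #13, #15, #18, #21, #22. (#1, #17 stay — for-cause denied.)
Seating in order: seats 1–6 → #1, #2, #3, #4, #7, #9; alternates → #10.
So seat 6 is #9.

9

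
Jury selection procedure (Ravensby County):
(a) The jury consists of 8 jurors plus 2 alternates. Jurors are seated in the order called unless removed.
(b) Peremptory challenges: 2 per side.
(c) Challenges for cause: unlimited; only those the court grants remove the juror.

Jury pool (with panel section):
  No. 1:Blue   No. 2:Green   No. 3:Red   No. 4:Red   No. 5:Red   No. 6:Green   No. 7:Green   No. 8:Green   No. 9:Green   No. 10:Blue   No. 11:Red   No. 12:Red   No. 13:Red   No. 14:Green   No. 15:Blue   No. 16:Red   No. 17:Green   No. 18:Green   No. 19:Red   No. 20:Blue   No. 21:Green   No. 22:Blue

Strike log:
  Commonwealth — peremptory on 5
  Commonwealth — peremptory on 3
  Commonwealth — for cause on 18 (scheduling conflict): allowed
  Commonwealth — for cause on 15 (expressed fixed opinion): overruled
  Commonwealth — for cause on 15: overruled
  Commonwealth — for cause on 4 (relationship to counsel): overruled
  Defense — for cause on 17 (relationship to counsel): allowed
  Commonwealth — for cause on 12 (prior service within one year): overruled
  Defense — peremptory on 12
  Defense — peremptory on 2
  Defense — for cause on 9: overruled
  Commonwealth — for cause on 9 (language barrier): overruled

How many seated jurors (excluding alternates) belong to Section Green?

4

Removed: #2, #3, #5, #12, #17, #18.
Seated jurors 1–8: #1, #4, #6, #7, #8, #9, #10, #11 (alternates #13, #14 not counted).
Of those, in Section Green: #6, #7, #8, #9 → 4.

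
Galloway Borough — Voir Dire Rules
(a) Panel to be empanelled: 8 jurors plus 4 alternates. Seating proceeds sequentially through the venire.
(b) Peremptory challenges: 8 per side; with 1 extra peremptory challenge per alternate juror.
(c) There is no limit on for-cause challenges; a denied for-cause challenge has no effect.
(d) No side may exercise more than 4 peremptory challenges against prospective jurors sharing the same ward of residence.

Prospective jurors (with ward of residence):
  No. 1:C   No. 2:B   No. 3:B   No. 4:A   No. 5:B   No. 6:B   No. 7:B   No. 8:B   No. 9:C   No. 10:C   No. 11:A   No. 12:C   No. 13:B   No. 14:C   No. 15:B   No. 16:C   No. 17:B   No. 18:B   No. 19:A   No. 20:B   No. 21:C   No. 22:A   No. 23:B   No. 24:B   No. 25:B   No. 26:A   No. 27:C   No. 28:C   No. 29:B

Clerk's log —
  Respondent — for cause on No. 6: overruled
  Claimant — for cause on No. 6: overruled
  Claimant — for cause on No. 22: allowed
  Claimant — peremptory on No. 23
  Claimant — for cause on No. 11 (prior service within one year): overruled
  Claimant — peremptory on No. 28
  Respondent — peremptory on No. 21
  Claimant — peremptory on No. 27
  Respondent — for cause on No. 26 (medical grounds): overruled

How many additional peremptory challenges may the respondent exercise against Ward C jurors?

3

Respondent peremptories so far: #21 — 1 of 12 used, 11 left overall.
Against Ward C: #21 — 1 used; per-ward cap 4 leaves 3.
Binding limit: min(11, 3) = 3.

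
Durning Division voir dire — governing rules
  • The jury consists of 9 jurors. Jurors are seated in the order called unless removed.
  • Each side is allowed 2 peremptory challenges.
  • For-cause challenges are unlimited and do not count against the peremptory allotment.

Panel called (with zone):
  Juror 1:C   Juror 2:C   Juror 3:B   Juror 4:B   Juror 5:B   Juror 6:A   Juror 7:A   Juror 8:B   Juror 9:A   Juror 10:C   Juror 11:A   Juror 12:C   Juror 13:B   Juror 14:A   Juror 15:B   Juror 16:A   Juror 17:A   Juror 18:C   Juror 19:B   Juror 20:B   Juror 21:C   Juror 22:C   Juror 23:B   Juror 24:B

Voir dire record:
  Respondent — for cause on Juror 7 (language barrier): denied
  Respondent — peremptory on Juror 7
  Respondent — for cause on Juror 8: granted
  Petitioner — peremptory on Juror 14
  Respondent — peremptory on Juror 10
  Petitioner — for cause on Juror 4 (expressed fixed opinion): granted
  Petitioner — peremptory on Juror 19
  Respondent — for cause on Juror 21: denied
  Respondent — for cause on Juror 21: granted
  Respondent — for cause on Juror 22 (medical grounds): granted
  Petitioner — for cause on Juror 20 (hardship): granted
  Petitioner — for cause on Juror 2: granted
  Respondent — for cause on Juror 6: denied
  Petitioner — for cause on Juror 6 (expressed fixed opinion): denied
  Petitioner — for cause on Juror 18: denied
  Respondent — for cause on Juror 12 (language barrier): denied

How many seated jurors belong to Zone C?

2

Removed: #2, #4, #7, #8, #10, #14, #19, #20, #21, #22.
Seated jurors 1–9: #1, #3, #5, #6, #9, #11, #12, #13, #15.
Of those, in Zone C: #1, #12 → 2.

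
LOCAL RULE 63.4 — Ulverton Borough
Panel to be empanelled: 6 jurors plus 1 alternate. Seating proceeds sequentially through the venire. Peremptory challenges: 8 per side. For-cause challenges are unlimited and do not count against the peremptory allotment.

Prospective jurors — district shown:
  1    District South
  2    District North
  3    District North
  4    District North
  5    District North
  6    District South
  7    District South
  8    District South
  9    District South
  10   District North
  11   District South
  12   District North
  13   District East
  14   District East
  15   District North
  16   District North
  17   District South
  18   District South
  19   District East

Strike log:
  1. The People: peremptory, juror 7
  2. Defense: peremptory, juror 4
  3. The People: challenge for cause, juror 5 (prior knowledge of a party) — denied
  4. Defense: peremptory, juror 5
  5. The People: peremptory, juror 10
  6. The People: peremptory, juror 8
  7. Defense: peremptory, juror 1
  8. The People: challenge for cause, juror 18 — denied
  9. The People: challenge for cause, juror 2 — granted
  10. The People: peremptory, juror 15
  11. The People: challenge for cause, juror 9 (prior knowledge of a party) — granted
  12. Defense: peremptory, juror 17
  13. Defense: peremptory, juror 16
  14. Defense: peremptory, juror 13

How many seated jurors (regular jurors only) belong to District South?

Removed: #1, #2, #4, #5, #7, #8, #9, #10, #13, #15, #16, #17.
Seated jurors 1–6: #3, #6, #11, #12, #14, #18 (alternates #19 not counted).
Of those, in District South: #6, #11, #18 → 3.

3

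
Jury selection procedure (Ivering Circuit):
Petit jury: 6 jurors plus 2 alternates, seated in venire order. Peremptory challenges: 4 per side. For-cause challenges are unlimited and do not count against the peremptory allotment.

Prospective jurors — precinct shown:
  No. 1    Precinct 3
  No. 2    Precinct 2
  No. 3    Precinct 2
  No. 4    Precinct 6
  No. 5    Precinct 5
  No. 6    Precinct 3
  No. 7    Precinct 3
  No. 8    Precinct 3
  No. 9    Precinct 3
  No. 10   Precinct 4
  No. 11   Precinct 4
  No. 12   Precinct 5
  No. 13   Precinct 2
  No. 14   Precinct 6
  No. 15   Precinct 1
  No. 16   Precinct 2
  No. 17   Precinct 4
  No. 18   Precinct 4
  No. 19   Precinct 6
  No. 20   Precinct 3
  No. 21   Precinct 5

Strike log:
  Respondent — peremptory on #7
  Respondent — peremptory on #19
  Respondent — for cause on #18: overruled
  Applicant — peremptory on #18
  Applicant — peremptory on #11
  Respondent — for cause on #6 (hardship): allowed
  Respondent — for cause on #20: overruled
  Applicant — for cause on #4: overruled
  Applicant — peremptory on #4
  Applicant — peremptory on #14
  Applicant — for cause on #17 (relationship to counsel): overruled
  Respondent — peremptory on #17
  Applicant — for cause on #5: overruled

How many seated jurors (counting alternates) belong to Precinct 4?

1

Removed: #4, #6, #7, #11, #14, #17, #18, #19.
Seated (8 incl. alternates): #1, #2, #3, #5, #8, #9, #10, #12.
Of those, in Precinct 4: #10 → 1.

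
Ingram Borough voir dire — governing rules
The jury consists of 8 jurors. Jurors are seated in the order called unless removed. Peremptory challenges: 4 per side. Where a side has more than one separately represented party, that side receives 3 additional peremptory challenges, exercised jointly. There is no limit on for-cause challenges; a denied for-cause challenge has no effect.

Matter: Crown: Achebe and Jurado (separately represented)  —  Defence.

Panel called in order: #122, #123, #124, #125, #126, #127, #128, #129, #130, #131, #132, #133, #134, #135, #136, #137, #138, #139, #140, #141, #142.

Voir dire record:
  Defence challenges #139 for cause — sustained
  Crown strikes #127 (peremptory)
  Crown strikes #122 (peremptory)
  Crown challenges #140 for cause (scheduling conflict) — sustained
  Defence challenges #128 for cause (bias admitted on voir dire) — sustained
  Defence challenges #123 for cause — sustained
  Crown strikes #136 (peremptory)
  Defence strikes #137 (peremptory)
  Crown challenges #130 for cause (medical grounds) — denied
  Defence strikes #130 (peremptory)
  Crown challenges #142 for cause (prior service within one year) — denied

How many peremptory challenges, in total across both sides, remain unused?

Crown allotment: 4 base + 3 multi-party = 7. Defence allotment: 4.
Crown peremptories used: #127, #122, #136 — 3 (for-cause on #140, #130, #142 don't count).
Defence peremptories used: #137, #130 — 2 (for-cause on #139, #128, #123 don't count).
Remaining: (7 − 3) + (4 − 2) = 6.

6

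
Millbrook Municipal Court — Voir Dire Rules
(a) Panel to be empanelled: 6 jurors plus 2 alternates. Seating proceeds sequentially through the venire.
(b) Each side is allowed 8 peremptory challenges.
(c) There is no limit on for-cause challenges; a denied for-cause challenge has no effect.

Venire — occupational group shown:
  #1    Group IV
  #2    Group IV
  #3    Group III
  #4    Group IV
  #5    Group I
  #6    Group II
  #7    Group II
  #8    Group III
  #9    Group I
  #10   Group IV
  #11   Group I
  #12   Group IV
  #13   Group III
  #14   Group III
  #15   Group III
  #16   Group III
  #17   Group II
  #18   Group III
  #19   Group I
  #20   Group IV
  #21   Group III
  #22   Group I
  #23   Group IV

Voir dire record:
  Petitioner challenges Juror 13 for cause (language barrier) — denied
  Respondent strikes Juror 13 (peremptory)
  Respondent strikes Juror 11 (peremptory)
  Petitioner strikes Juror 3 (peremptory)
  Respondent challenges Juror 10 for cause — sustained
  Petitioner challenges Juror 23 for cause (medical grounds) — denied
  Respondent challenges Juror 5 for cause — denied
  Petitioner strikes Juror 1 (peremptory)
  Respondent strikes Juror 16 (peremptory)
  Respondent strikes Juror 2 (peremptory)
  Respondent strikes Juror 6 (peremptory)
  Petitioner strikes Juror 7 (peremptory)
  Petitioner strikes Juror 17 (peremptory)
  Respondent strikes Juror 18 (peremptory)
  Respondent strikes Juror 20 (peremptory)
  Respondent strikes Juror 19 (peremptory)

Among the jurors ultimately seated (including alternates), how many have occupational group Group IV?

Removed: #1, #2, #3, #6, #7, #10, #11, #13, #16, #17, #18, #19, #20.
Seated (8 incl. alternates): #4, #5, #8, #9, #12, #14, #15, #21.
Of those, in Group IV: #4, #12 → 2.

2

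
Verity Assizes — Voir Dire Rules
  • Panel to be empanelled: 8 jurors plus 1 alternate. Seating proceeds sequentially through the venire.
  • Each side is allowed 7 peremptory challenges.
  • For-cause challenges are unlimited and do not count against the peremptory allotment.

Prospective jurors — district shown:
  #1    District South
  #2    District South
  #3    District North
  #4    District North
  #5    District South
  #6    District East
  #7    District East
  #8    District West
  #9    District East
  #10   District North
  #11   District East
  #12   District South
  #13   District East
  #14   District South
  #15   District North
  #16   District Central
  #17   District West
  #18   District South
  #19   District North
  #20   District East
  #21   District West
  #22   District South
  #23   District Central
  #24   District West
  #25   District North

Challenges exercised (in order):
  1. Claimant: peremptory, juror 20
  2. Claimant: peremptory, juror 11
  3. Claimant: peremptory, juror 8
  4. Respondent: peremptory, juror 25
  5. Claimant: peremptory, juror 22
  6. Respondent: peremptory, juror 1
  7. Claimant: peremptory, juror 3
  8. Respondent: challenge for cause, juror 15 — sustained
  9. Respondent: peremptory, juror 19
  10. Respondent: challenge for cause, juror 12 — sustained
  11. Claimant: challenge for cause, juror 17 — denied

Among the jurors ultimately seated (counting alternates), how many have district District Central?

0

Removed: #1, #3, #8, #11, #12, #15, #19, #20, #22, #25.
Seated (9 incl. alternates): #2, #4, #5, #6, #7, #9, #10, #13, #14.
None of those are in District Central → 0.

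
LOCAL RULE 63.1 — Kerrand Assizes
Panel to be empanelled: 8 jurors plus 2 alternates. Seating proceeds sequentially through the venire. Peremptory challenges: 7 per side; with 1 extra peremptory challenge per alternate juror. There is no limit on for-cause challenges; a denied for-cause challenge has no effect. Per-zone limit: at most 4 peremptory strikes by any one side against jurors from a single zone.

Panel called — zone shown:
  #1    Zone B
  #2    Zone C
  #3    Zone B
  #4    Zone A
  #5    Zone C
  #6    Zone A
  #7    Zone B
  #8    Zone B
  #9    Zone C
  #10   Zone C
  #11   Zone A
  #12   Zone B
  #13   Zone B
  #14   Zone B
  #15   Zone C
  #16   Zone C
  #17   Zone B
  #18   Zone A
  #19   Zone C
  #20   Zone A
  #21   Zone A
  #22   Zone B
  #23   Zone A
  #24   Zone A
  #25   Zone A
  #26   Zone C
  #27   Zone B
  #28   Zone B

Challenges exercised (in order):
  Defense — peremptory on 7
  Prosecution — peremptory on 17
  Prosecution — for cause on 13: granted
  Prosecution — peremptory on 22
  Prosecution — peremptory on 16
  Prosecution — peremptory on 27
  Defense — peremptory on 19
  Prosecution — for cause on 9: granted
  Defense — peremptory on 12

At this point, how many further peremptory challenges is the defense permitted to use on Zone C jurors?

Defense peremptories so far: #7, #19, #12 — 3 of 9 used, 6 left overall.
Against Zone C: #19 — 1 used; per-zone cap 4 leaves 3.
Binding limit: min(6, 3) = 3.

3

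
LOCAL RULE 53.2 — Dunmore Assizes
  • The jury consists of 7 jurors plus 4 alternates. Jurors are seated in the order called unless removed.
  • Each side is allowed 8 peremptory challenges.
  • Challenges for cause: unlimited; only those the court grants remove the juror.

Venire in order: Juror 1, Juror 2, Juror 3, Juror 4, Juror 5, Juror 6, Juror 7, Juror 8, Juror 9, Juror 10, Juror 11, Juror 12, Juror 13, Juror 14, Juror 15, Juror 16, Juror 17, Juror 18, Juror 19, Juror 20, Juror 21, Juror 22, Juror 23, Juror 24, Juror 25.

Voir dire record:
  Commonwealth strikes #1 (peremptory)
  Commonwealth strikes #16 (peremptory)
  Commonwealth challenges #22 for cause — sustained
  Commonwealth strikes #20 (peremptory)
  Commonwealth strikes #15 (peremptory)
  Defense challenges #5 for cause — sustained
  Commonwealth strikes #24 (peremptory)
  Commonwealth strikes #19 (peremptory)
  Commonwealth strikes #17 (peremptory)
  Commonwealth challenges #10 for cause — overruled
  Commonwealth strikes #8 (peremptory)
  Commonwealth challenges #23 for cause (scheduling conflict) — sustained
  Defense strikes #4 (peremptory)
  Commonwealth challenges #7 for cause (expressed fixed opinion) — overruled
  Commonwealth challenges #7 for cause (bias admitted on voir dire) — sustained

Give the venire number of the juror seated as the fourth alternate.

21

Removed: #1, #4, #5, #7, #8, #15, #16, #17, #19, #20, #22, #23, #24. (#10 stays — for-cause denied.)
Seating in order: seats 1–7 → #2, #3, #6, #9, #10, #11, #12; alternates → #13, #14, #18, #21.
So alternate 4 is #21.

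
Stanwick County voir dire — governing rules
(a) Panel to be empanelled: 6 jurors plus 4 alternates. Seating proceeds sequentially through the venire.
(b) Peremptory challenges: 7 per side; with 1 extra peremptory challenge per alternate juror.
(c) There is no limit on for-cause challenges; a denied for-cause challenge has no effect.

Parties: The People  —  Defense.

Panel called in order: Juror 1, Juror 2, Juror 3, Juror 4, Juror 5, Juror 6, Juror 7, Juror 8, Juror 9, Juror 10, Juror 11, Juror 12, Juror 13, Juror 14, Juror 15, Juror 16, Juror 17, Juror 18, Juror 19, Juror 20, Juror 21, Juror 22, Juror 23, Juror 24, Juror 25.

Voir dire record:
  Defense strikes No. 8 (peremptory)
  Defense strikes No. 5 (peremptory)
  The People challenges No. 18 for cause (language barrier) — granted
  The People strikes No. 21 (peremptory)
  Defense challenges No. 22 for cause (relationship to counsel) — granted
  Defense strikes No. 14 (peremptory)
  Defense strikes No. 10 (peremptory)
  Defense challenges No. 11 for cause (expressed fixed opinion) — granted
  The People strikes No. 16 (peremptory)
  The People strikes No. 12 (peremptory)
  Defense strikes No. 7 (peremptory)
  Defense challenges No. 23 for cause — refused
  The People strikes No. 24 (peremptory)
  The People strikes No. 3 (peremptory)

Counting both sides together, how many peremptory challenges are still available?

The People allotment: 7 base + 1 × 4 alternates = 11. Defense allotment: 7 base + 1 × 4 alternates = 11.
The People peremptories used: #21, #16, #12, #24, #3 — 5 (the for-cause on #18 doesn't count).
Defense peremptories used: #8, #5, #14, #10, #7 — 5 (for-cause on #22, #11, #23 don't count).
Remaining: (11 − 5) + (11 − 5) = 12.

12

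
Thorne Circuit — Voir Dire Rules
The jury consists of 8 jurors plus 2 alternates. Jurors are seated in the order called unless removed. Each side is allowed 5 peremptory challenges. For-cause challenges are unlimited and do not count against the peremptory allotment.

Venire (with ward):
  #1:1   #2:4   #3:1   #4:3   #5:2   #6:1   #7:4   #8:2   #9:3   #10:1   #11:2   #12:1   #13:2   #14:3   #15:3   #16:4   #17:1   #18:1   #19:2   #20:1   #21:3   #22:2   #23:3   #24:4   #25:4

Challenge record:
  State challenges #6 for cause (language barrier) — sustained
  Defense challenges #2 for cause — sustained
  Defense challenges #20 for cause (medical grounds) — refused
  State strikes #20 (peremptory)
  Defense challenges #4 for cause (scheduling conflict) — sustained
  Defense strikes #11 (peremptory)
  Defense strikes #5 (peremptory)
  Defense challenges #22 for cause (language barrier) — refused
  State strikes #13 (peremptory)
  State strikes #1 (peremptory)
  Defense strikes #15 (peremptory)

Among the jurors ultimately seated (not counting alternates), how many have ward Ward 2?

Removed: #1, #2, #4, #5, #6, #11, #13, #15, #20.
Seated jurors 1–8: #3, #7, #8, #9, #10, #12, #14, #16 (alternates #17, #18 not counted).
Of those, in Ward 2: #8 → 1.

1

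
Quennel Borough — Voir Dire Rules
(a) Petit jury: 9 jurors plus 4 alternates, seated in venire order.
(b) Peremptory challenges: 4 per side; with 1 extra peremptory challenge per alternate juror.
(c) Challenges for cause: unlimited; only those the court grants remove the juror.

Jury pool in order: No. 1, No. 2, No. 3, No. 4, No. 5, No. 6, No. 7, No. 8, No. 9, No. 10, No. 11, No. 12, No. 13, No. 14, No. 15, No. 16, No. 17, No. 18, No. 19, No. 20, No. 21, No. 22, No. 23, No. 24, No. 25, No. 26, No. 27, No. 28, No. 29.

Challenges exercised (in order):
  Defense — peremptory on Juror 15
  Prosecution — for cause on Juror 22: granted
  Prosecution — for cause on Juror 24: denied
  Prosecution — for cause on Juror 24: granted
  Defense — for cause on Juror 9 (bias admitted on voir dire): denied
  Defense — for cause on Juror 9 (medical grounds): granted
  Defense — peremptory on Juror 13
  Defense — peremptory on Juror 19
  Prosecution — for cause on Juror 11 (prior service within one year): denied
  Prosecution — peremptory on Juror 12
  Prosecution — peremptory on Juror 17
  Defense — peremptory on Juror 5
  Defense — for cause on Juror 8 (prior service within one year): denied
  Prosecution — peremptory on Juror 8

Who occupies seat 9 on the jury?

14

Removed: #5, #8, #9, #12, #13, #15, #17, #19, #22, #24. (#11 stays — for-cause denied.)
Filling seats in venire order through position 9: #1, #2, #3, #4, #6, #7, #10, #11, #14.
So seat 9 is #14.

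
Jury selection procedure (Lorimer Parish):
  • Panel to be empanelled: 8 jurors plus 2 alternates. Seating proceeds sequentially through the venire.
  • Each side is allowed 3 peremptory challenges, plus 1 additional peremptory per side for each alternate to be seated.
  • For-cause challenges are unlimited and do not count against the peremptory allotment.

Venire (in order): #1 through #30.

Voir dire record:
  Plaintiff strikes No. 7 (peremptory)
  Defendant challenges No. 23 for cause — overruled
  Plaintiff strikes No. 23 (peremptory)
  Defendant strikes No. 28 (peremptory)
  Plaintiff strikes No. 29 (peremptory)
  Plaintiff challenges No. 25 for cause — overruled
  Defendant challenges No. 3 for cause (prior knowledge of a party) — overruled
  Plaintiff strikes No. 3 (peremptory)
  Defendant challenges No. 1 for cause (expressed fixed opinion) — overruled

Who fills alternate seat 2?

Removed: #3, #7, #23, #28, #29. (#1, #25 stay — for-cause denied.)
Filling seats in venire order through position 10: #1, #2, #4, #5, #6, #8, #9, #10, #11, #12.
So alternate 2 is #12.

12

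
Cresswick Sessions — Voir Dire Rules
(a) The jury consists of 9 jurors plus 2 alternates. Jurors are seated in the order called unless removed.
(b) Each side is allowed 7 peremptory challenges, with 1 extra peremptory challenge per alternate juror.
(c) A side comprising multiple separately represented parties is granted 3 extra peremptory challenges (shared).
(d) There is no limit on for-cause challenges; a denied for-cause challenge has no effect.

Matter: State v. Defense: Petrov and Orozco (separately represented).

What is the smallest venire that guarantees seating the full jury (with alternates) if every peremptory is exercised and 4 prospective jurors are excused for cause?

Seats to fill: 9 + 2 alternates = 11.
Peremptories — State: 7 + 1×2 = 9; Defense: 7 + 1×2 + 3 = 12; total 21.
For-cause removals: 4.
Minimum venire: 11 + 21 + 4 = 36.

36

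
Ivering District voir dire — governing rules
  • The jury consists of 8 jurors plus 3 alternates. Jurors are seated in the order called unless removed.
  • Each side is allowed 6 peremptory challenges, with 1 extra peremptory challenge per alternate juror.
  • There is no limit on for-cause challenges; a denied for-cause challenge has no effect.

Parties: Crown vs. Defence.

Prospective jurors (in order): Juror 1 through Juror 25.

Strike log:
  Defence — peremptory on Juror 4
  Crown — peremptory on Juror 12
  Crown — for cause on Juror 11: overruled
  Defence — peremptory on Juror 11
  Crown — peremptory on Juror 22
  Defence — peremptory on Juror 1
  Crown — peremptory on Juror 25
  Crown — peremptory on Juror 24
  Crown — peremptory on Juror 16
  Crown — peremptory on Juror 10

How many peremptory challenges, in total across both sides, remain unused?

9

Crown allotment: 6 base + 1 × 3 alternates = 9. Defence allotment: 6 base + 1 × 3 alternates = 9.
Crown peremptories used: #12, #22, #25, #24, #16, #10 — 6 (the for-cause on #11 doesn't count).
Defence peremptories used: #4, #11, #1 — 3.
Remaining: (9 − 6) + (9 − 3) = 9.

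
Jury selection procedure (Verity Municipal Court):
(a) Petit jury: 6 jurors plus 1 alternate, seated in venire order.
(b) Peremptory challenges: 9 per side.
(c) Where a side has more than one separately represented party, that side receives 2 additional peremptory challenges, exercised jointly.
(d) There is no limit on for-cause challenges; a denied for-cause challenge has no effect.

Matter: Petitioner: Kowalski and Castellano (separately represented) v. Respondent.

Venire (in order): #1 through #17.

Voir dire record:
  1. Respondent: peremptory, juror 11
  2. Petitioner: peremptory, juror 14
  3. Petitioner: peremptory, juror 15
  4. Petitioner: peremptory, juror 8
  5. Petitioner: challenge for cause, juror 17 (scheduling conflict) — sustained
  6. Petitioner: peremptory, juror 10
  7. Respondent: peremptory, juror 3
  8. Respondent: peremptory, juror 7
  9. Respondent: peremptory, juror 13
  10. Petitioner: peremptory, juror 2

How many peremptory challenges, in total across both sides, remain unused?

11

Petitioner allotment: 9 base + 2 multi-party = 11. Respondent allotment: 9.
Petitioner peremptories used: #14, #15, #8, #10, #2 — 5 (the for-cause on #17 doesn't count).
Respondent peremptories used: #11, #3, #7, #13 — 4.
Remaining: (11 − 5) + (9 − 4) = 11.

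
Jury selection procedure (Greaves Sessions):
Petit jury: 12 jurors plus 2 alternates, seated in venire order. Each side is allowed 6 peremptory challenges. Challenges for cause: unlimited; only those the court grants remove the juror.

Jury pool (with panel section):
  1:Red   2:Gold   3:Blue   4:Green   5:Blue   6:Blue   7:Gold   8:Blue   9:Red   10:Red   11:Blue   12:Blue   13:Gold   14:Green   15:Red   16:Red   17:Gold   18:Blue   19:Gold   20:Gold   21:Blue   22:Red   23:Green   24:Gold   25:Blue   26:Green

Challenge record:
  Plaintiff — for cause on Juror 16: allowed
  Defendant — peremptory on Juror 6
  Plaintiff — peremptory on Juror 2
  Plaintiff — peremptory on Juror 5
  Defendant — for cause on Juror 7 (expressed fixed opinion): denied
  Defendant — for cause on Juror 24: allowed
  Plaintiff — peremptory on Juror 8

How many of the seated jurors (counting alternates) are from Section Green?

Removed: #2, #5, #6, #8, #16, #24.
Seated (14 incl. alternates): #1, #3, #4, #7, #9, #10, #11, #12, #13, #14, #15, #17, #18, #19.
Of those, in Section Green: #4, #14 → 2.

2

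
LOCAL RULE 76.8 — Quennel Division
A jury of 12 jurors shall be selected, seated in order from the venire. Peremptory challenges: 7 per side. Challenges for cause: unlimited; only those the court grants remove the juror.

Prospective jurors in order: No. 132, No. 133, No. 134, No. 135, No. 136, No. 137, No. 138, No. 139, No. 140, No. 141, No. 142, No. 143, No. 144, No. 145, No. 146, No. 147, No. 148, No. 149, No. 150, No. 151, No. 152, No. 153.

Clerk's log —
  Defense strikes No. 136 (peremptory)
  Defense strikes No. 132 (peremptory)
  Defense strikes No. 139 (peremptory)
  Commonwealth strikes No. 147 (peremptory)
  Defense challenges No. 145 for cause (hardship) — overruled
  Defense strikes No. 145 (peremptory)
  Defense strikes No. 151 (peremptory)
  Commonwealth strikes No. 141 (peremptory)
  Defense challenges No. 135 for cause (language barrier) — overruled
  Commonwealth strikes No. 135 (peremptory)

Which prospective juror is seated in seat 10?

148

Removed: #132, #135, #136, #139, #141, #145, #147, #151.
Seating in order: seats 1–12 → #133, #134, #137, #138, #140, #142, #143, #144, #146, #148, #149, #150.
So seat 10 is #148.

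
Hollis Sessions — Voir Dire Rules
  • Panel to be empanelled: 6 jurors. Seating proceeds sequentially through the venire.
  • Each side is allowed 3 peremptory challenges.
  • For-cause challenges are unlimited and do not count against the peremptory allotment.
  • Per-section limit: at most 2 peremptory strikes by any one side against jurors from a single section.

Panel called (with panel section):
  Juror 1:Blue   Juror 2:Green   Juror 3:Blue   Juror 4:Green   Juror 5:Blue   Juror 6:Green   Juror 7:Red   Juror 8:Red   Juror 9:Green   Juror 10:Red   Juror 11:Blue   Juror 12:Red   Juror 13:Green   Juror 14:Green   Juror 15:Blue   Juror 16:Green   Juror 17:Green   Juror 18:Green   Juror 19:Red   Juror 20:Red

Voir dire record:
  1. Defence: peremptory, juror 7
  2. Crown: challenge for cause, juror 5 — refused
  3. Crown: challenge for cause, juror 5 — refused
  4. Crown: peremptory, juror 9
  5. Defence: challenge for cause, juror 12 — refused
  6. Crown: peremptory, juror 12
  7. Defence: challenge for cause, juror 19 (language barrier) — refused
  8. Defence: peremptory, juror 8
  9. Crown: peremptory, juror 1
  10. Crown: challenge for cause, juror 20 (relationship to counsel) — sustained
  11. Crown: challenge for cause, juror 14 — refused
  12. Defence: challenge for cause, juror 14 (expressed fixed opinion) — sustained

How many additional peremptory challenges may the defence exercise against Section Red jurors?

Defence peremptories so far: #7, #8 — 2 of 3 used, 1 left overall.
Against Section Red: #7, #8 — 2 used; per-section cap 2 leaves 0.
Binding limit: min(1, 0) = 0.

0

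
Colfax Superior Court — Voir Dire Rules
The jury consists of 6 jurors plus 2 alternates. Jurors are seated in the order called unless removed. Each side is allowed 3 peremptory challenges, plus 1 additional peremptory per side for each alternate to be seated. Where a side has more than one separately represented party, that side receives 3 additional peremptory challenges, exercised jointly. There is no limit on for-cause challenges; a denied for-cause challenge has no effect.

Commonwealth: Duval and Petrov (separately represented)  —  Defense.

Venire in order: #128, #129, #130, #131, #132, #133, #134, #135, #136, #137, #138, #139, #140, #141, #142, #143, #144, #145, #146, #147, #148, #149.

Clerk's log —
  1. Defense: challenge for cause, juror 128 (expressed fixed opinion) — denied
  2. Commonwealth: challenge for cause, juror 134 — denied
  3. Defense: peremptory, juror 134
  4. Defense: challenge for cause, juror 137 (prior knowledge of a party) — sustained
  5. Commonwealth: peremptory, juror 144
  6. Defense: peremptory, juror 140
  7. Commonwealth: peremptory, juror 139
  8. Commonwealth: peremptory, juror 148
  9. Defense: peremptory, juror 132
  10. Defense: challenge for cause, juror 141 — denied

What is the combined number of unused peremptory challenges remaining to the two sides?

Commonwealth allotment: 3 base + 1 × 2 alternates + 3 multi-party = 8. Defense allotment: 3 base + 1 × 2 alternates = 5.
Commonwealth peremptories used: #144, #139, #148 — 3 (the for-cause on #134 doesn't count).
Defense peremptories used: #134, #140, #132 — 3 (for-cause on #128, #137, #141 don't count).
Remaining: (8 − 3) + (5 − 3) = 7.

7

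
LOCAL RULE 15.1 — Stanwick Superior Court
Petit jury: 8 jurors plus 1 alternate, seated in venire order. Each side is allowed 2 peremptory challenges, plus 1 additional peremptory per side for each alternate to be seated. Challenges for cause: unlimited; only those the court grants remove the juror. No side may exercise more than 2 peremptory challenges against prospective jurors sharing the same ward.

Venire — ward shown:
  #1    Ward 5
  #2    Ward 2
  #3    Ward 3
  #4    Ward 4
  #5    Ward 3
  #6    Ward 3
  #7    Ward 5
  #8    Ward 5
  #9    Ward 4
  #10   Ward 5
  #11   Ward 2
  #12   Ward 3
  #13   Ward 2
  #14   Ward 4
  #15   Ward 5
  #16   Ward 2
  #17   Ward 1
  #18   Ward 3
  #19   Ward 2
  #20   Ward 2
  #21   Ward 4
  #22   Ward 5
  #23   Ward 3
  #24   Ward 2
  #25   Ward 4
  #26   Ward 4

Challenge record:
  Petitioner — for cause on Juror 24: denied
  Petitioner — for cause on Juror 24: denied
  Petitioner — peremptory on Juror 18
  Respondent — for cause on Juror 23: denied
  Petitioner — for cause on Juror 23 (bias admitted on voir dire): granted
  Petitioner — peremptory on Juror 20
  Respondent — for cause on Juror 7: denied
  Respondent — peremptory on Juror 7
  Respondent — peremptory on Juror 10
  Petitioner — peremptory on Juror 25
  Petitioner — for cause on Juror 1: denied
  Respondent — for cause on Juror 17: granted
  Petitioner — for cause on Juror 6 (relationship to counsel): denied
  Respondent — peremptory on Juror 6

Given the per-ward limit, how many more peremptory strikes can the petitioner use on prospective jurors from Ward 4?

Petitioner peremptories so far: #18, #20, #25 — 3 of 3 used, 0 left overall.
Against Ward 4: #25 — 1 used; per-ward cap 2 leaves 1.
Binding limit: min(0, 1) = 0.

0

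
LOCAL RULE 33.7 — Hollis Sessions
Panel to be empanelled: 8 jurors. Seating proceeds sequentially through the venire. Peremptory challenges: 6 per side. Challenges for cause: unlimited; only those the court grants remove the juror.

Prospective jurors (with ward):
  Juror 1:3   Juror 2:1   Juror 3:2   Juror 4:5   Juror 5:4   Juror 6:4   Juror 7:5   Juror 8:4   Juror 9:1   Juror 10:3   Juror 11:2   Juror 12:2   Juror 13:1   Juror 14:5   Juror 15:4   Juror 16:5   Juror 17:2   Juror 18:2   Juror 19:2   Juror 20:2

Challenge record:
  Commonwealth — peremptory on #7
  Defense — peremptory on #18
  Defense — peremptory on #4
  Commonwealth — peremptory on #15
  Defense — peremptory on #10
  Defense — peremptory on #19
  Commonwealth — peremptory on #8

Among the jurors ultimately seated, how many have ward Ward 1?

Removed: #4, #7, #8, #10, #15, #18, #19.
Seated jurors 1–8: #1, #2, #3, #5, #6, #9, #11, #12.
Of those, in Ward 1: #2, #9 → 2.

2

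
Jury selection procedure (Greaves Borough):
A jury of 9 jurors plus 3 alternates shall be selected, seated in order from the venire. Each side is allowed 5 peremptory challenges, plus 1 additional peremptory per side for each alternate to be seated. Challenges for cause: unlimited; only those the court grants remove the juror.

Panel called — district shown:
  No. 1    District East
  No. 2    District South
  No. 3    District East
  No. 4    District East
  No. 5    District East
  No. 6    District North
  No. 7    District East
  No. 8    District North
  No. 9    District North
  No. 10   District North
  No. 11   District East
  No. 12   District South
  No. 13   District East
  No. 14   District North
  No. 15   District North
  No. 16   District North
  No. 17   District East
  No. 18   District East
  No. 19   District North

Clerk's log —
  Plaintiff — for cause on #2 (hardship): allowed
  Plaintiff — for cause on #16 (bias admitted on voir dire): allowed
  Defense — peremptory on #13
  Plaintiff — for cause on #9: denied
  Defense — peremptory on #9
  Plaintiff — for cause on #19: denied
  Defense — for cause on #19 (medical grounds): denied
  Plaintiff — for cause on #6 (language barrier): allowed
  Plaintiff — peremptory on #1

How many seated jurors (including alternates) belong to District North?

4

Removed: #1, #2, #6, #9, #13, #16.
Seated (12 incl. alternates): #3, #4, #5, #7, #8, #10, #11, #12, #14, #15, #17, #18.
Of those, in District North: #8, #10, #14, #15 → 4.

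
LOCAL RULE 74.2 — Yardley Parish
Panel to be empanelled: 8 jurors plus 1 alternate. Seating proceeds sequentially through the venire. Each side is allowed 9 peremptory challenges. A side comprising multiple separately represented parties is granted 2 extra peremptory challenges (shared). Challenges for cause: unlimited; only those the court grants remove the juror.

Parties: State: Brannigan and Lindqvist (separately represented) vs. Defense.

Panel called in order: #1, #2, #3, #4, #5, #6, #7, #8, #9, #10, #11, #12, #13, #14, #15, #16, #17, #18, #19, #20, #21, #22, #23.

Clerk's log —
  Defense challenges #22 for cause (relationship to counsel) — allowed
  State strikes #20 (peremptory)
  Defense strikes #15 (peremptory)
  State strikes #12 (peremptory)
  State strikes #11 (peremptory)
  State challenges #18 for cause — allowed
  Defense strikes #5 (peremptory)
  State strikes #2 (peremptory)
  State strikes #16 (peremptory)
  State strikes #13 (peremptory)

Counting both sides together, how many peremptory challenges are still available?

12

State allotment: 9 base + 2 multi-party = 11. Defense allotment: 9.
State peremptories used: #20, #12, #11, #2, #16, #13 — 6 (the for-cause on #18 doesn't count).
Defense peremptories used: #15, #5 — 2 (the for-cause on #22 doesn't count).
Remaining: (11 − 6) + (9 − 2) = 12.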